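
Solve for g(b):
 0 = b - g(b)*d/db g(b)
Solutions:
 g(b) = -sqrt(C1 + b^2)
 g(b) = sqrt(C1 + b^2)


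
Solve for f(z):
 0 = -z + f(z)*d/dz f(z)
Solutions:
 f(z) = -sqrt(C1 + z^2)
 f(z) = sqrt(C1 + z^2)


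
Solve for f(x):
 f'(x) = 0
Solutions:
 f(x) = C1


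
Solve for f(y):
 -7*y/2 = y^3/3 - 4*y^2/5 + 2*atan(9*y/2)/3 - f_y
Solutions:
 f(y) = C1 + y^4/12 - 4*y^3/15 + 7*y^2/4 + 2*y*atan(9*y/2)/3 - 2*log(81*y^2 + 4)/27


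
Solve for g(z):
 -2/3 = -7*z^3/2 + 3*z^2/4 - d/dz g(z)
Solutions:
 g(z) = C1 - 7*z^4/8 + z^3/4 + 2*z/3


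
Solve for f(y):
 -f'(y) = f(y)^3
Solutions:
 f(y) = -sqrt(2)*sqrt(-1/(C1 - y))/2
 f(y) = sqrt(2)*sqrt(-1/(C1 - y))/2


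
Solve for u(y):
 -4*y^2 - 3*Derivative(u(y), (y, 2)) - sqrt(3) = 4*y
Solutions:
 u(y) = C1 + C2*y - y^4/9 - 2*y^3/9 - sqrt(3)*y^2/6


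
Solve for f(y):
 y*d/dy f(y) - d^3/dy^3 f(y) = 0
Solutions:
 f(y) = C1 + Integral(C2*airyai(y) + C3*airybi(y), y)


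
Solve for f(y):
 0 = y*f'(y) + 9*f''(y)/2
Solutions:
 f(y) = C1 + C2*erf(y/3)


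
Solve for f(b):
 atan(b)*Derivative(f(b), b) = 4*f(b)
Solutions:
 f(b) = C1*exp(4*Integral(1/atan(b), b))


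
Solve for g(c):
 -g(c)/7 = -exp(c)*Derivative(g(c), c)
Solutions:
 g(c) = C1*exp(-exp(-c)/7)


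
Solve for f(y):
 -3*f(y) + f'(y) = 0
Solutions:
 f(y) = C1*exp(3*y)


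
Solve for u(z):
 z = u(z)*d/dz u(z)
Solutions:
 u(z) = -sqrt(C1 + z^2)
 u(z) = sqrt(C1 + z^2)


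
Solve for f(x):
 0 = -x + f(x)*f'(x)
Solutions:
 f(x) = -sqrt(C1 + x^2)
 f(x) = sqrt(C1 + x^2)


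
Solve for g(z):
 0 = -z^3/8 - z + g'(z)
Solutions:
 g(z) = C1 + z^4/32 + z^2/2


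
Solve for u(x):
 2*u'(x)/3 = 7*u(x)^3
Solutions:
 u(x) = -sqrt(-1/(C1 + 21*x))
 u(x) = sqrt(-1/(C1 + 21*x))


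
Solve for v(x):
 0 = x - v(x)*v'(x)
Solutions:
 v(x) = -sqrt(C1 + x^2)
 v(x) = sqrt(C1 + x^2)


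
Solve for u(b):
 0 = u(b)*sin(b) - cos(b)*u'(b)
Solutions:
 u(b) = C1/cos(b)


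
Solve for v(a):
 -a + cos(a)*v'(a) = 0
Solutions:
 v(a) = C1 + Integral(a/cos(a), a)


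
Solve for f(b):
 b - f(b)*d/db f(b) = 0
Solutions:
 f(b) = -sqrt(C1 + b^2)
 f(b) = sqrt(C1 + b^2)


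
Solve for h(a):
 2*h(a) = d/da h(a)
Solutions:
 h(a) = C1*exp(2*a)


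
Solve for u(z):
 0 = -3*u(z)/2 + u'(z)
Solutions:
 u(z) = C1*exp(3*z/2)


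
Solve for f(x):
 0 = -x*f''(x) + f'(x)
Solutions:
 f(x) = C1 + C2*x^2


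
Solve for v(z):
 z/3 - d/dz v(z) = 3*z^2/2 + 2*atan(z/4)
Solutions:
 v(z) = C1 - z^3/2 + z^2/6 - 2*z*atan(z/4) + 4*log(z^2 + 16)


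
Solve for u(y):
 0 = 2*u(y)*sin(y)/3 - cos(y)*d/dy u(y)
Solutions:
 u(y) = C1/cos(y)^(2/3)


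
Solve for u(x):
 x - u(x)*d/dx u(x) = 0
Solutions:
 u(x) = -sqrt(C1 + x^2)
 u(x) = sqrt(C1 + x^2)


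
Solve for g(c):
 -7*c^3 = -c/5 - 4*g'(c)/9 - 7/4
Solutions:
 g(c) = C1 + 63*c^4/16 - 9*c^2/40 - 63*c/16


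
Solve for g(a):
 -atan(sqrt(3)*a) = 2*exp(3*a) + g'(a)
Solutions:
 g(a) = C1 - a*atan(sqrt(3)*a) - 2*exp(3*a)/3 + sqrt(3)*log(3*a^2 + 1)/6


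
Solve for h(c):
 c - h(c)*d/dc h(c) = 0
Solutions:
 h(c) = -sqrt(C1 + c^2)
 h(c) = sqrt(C1 + c^2)


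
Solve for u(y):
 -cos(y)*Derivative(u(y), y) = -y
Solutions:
 u(y) = C1 + Integral(y/cos(y), y)


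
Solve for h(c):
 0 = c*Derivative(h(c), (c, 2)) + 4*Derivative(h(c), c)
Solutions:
 h(c) = C1 + C2/c^3


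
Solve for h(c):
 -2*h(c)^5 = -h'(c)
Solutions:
 h(c) = -(-1/(C1 + 8*c))^(1/4)
 h(c) = (-1/(C1 + 8*c))^(1/4)
 h(c) = -I*(-1/(C1 + 8*c))^(1/4)
 h(c) = I*(-1/(C1 + 8*c))^(1/4)


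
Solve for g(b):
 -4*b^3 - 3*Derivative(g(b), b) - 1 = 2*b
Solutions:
 g(b) = C1 - b^4/3 - b^2/3 - b/3


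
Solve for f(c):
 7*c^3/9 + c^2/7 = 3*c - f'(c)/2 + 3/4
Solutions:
 f(c) = C1 - 7*c^4/18 - 2*c^3/21 + 3*c^2 + 3*c/2


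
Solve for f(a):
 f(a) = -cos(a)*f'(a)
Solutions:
 f(a) = C1*sqrt(sin(a) - 1)/sqrt(sin(a) + 1)


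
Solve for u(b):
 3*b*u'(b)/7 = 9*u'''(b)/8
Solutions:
 u(b) = C1 + Integral(C2*airyai(2*21^(2/3)*b/21) + C3*airybi(2*21^(2/3)*b/21), b)


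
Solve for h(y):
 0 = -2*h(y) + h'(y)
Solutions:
 h(y) = C1*exp(2*y)


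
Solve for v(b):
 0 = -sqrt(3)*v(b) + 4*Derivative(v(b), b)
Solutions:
 v(b) = C1*exp(sqrt(3)*b/4)


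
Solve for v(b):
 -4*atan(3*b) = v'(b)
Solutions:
 v(b) = C1 - 4*b*atan(3*b) + 2*log(9*b^2 + 1)/3


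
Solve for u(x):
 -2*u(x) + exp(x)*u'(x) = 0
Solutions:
 u(x) = C1*exp(-2*exp(-x))


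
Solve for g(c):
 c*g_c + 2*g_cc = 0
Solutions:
 g(c) = C1 + C2*erf(c/2)


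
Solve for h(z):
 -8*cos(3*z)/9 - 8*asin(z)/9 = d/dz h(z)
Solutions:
 h(z) = C1 - 8*z*asin(z)/9 - 8*sqrt(1 - z^2)/9 - 8*sin(3*z)/27


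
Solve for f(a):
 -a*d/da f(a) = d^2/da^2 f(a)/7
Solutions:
 f(a) = C1 + C2*erf(sqrt(14)*a/2)


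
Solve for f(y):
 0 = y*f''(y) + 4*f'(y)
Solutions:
 f(y) = C1 + C2/y^3


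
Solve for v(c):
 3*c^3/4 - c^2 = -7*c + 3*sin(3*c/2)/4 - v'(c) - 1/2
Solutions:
 v(c) = C1 - 3*c^4/16 + c^3/3 - 7*c^2/2 - c/2 - cos(3*c/2)/2


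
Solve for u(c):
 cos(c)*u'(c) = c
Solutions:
 u(c) = C1 + Integral(c/cos(c), c)


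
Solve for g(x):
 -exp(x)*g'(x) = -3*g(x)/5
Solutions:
 g(x) = C1*exp(-3*exp(-x)/5)


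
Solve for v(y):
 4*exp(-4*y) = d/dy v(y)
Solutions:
 v(y) = C1 - exp(-4*y)


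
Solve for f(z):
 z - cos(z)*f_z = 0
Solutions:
 f(z) = C1 + Integral(z/cos(z), z)


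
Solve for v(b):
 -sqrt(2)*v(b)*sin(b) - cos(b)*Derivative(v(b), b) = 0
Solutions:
 v(b) = C1*cos(b)^(sqrt(2))


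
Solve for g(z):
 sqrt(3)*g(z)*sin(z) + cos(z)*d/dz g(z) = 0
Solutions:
 g(z) = C1*cos(z)^(sqrt(3))


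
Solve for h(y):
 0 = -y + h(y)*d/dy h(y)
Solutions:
 h(y) = -sqrt(C1 + y^2)
 h(y) = sqrt(C1 + y^2)


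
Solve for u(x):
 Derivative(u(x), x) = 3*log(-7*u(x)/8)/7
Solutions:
 -7*Integral(1/(log(-_y) - 3*log(2) + log(7)), (_y, u(x)))/3 = C1 - x


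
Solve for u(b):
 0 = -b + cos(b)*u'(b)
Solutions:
 u(b) = C1 + Integral(b/cos(b), b)


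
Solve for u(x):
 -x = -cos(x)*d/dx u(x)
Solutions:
 u(x) = C1 + Integral(x/cos(x), x)


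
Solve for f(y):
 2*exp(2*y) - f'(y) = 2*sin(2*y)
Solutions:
 f(y) = C1 + exp(2*y) + cos(2*y)


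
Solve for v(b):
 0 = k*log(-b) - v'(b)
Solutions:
 v(b) = C1 + b*k*log(-b) - b*k


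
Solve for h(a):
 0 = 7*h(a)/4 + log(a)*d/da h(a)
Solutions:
 h(a) = C1*exp(-7*li(a)/4)


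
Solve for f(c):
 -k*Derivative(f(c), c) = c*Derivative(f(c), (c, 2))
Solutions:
 f(c) = C1 + c^(1 - re(k))*(C2*sin(log(c)*Abs(im(k))) + C3*cos(log(c)*im(k)))


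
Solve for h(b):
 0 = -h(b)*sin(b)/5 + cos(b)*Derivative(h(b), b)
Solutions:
 h(b) = C1/cos(b)^(1/5)


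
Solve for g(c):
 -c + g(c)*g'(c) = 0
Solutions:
 g(c) = -sqrt(C1 + c^2)
 g(c) = sqrt(C1 + c^2)


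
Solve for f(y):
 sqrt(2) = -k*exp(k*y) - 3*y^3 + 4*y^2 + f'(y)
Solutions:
 f(y) = C1 + 3*y^4/4 - 4*y^3/3 + sqrt(2)*y + exp(k*y)


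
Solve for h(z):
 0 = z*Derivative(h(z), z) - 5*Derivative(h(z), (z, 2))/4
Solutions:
 h(z) = C1 + C2*erfi(sqrt(10)*z/5)


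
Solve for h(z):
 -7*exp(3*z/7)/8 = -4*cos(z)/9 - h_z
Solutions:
 h(z) = C1 + 49*exp(3*z/7)/24 - 4*sin(z)/9


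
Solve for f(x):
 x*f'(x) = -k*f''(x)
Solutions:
 f(x) = C1 + C2*sqrt(k)*erf(sqrt(2)*x*sqrt(1/k)/2)


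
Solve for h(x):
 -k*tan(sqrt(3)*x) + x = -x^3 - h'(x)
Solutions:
 h(x) = C1 - sqrt(3)*k*log(cos(sqrt(3)*x))/3 - x^4/4 - x^2/2


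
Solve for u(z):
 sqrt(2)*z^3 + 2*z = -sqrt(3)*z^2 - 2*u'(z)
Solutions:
 u(z) = C1 - sqrt(2)*z^4/8 - sqrt(3)*z^3/6 - z^2/2


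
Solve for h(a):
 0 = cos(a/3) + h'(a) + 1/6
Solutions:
 h(a) = C1 - a/6 - 3*sin(a/3)


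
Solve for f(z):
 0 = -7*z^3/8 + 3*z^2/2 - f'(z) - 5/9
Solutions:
 f(z) = C1 - 7*z^4/32 + z^3/2 - 5*z/9


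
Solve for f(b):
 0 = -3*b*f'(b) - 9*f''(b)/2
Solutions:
 f(b) = C1 + C2*erf(sqrt(3)*b/3)


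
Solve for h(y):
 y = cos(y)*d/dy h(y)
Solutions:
 h(y) = C1 + Integral(y/cos(y), y)


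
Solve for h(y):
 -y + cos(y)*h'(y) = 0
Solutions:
 h(y) = C1 + Integral(y/cos(y), y)


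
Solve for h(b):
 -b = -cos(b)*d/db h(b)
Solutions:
 h(b) = C1 + Integral(b/cos(b), b)


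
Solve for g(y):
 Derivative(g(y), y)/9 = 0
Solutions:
 g(y) = C1


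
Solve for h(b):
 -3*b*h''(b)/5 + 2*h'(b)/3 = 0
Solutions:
 h(b) = C1 + C2*b^(19/9)


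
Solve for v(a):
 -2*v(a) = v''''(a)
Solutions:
 v(a) = (C1*sin(2^(3/4)*a/2) + C2*cos(2^(3/4)*a/2))*exp(-2^(3/4)*a/2) + (C3*sin(2^(3/4)*a/2) + C4*cos(2^(3/4)*a/2))*exp(2^(3/4)*a/2)


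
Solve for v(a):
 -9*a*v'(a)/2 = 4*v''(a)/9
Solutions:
 v(a) = C1 + C2*erf(9*a/4)


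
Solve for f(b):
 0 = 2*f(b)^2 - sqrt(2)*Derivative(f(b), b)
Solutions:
 f(b) = -1/(C1 + sqrt(2)*b)


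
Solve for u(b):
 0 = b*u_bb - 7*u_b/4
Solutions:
 u(b) = C1 + C2*b^(11/4)


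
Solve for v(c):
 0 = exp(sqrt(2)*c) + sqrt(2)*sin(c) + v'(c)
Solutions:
 v(c) = C1 - sqrt(2)*exp(sqrt(2)*c)/2 + sqrt(2)*cos(c)


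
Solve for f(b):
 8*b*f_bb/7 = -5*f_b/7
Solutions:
 f(b) = C1 + C2*b^(3/8)


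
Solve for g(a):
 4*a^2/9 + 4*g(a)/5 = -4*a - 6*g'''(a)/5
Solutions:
 g(a) = C3*exp(-2^(1/3)*3^(2/3)*a/3) - 5*a^2/9 - 5*a + (C1*sin(2^(1/3)*3^(1/6)*a/2) + C2*cos(2^(1/3)*3^(1/6)*a/2))*exp(2^(1/3)*3^(2/3)*a/6)


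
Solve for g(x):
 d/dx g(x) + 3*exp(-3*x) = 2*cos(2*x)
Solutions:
 g(x) = C1 + sin(2*x) + exp(-3*x)


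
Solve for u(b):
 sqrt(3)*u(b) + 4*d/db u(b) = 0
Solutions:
 u(b) = C1*exp(-sqrt(3)*b/4)


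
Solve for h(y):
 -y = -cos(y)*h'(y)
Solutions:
 h(y) = C1 + Integral(y/cos(y), y)


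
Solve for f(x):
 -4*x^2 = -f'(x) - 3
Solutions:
 f(x) = C1 + 4*x^3/3 - 3*x


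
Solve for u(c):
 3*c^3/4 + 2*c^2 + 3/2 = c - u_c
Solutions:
 u(c) = C1 - 3*c^4/16 - 2*c^3/3 + c^2/2 - 3*c/2


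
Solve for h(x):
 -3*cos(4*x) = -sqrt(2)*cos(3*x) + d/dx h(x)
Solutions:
 h(x) = C1 + sqrt(2)*sin(3*x)/3 - 3*sin(4*x)/4


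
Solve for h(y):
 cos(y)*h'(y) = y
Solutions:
 h(y) = C1 + Integral(y/cos(y), y)


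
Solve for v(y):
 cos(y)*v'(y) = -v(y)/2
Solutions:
 v(y) = C1*(sin(y) - 1)^(1/4)/(sin(y) + 1)^(1/4)


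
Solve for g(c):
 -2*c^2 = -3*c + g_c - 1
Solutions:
 g(c) = C1 - 2*c^3/3 + 3*c^2/2 + c


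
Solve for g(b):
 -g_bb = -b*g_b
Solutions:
 g(b) = C1 + C2*erfi(sqrt(2)*b/2)


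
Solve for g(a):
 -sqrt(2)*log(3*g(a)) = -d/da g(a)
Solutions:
 -sqrt(2)*Integral(1/(log(_y) + log(3)), (_y, g(a)))/2 = C1 - a


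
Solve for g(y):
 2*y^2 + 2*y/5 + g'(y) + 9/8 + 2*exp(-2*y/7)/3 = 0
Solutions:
 g(y) = C1 - 2*y^3/3 - y^2/5 - 9*y/8 + 7*exp(-2*y/7)/3


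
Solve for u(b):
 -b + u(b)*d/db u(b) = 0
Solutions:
 u(b) = -sqrt(C1 + b^2)
 u(b) = sqrt(C1 + b^2)


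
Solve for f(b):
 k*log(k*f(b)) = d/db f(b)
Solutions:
 li(k*f(b))/k = C1 + b*k


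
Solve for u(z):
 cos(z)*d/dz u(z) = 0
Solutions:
 u(z) = C1


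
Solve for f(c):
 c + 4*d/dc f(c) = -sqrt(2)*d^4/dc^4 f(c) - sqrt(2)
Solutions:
 f(c) = C1 + C4*exp(-sqrt(2)*c) - c^2/8 - sqrt(2)*c/4 + (C2*sin(sqrt(6)*c/2) + C3*cos(sqrt(6)*c/2))*exp(sqrt(2)*c/2)


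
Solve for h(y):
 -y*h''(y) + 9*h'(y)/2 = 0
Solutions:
 h(y) = C1 + C2*y^(11/2)


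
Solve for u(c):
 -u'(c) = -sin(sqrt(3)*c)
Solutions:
 u(c) = C1 - sqrt(3)*cos(sqrt(3)*c)/3


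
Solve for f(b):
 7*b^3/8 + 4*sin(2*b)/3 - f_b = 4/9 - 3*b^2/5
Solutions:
 f(b) = C1 + 7*b^4/32 + b^3/5 - 4*b/9 - 2*cos(2*b)/3


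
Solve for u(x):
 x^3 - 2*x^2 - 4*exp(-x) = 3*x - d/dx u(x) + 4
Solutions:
 u(x) = C1 - x^4/4 + 2*x^3/3 + 3*x^2/2 + 4*x - 4*exp(-x)


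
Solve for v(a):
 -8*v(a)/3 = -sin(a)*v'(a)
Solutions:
 v(a) = C1*(cos(a) - 1)^(4/3)/(cos(a) + 1)^(4/3)


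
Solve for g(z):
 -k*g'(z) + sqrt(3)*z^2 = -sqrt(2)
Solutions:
 g(z) = C1 + sqrt(3)*z^3/(3*k) + sqrt(2)*z/k


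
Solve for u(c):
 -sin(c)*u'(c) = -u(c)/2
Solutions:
 u(c) = C1*(cos(c) - 1)^(1/4)/(cos(c) + 1)^(1/4)


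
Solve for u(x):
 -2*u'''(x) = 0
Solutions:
 u(x) = C1 + C2*x + C3*x^2


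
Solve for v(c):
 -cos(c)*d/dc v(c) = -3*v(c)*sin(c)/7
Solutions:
 v(c) = C1/cos(c)^(3/7)


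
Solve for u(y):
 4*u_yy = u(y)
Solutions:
 u(y) = C1*exp(-y/2) + C2*exp(y/2)


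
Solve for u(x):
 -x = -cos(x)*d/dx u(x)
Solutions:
 u(x) = C1 + Integral(x/cos(x), x)


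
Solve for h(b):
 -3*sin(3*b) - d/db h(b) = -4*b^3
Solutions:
 h(b) = C1 + b^4 + cos(3*b)


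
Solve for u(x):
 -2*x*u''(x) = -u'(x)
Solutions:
 u(x) = C1 + C2*x^(3/2)


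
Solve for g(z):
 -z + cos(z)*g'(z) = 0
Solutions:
 g(z) = C1 + Integral(z/cos(z), z)


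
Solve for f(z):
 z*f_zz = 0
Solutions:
 f(z) = C1 + C2*z


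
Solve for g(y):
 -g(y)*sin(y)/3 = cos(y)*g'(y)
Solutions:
 g(y) = C1*cos(y)^(1/3)


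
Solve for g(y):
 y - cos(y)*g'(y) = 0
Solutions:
 g(y) = C1 + Integral(y/cos(y), y)


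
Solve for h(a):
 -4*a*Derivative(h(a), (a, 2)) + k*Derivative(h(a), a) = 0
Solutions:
 h(a) = C1 + a^(re(k)/4 + 1)*(C2*sin(log(a)*Abs(im(k))/4) + C3*cos(log(a)*im(k)/4))


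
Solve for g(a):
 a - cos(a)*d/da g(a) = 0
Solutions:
 g(a) = C1 + Integral(a/cos(a), a)


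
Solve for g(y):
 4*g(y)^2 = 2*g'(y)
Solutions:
 g(y) = -1/(C1 + 2*y)


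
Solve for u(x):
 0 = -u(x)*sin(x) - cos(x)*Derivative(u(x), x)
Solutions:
 u(x) = C1*cos(x)


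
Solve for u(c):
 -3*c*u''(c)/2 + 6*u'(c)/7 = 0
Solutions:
 u(c) = C1 + C2*c^(11/7)


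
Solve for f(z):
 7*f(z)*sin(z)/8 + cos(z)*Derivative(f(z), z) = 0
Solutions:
 f(z) = C1*cos(z)^(7/8)


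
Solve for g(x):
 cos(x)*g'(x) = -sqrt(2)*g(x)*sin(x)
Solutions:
 g(x) = C1*cos(x)^(sqrt(2))


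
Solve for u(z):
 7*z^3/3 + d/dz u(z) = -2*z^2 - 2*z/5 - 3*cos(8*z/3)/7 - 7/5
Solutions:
 u(z) = C1 - 7*z^4/12 - 2*z^3/3 - z^2/5 - 7*z/5 - 9*sin(8*z/3)/56


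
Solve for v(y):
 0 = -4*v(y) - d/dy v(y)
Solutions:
 v(y) = C1*exp(-4*y)


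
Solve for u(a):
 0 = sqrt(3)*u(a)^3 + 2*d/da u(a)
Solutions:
 u(a) = -sqrt(-1/(C1 - sqrt(3)*a))
 u(a) = sqrt(-1/(C1 - sqrt(3)*a))


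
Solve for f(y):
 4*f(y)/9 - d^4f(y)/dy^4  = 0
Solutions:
 f(y) = C1*exp(-sqrt(6)*y/3) + C2*exp(sqrt(6)*y/3) + C3*sin(sqrt(6)*y/3) + C4*cos(sqrt(6)*y/3)


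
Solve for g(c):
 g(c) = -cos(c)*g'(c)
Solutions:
 g(c) = C1*sqrt(sin(c) - 1)/sqrt(sin(c) + 1)


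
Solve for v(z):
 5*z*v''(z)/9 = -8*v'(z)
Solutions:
 v(z) = C1 + C2/z^(67/5)


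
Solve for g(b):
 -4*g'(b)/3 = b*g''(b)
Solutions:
 g(b) = C1 + C2/b^(1/3)


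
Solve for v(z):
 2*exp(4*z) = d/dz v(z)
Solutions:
 v(z) = C1 + exp(4*z)/2


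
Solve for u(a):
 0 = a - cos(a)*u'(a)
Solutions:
 u(a) = C1 + Integral(a/cos(a), a)


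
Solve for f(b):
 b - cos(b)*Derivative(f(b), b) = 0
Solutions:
 f(b) = C1 + Integral(b/cos(b), b)


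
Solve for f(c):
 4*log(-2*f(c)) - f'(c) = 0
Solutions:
 -Integral(1/(log(-_y) + log(2)), (_y, f(c)))/4 = C1 - c


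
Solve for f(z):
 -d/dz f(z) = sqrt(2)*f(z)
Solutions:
 f(z) = C1*exp(-sqrt(2)*z)


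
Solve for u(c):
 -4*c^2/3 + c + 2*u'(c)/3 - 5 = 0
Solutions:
 u(c) = C1 + 2*c^3/3 - 3*c^2/4 + 15*c/2


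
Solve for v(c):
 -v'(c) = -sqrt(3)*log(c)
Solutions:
 v(c) = C1 + sqrt(3)*c*log(c) - sqrt(3)*c


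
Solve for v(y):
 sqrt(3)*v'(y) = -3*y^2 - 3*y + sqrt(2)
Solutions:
 v(y) = C1 - sqrt(3)*y^3/3 - sqrt(3)*y^2/2 + sqrt(6)*y/3


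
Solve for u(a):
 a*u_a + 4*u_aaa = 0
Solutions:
 u(a) = C1 + Integral(C2*airyai(-2^(1/3)*a/2) + C3*airybi(-2^(1/3)*a/2), a)


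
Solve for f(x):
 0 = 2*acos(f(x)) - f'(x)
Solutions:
 Integral(1/acos(_y), (_y, f(x))) = C1 + 2*x


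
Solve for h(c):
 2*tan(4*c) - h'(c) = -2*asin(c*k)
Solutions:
 h(c) = C1 + 2*Piecewise((c*asin(c*k) + sqrt(-c^2*k^2 + 1)/k, Ne(k, 0)), (0, True)) - log(cos(4*c))/2


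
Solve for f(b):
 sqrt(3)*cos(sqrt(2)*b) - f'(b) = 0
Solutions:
 f(b) = C1 + sqrt(6)*sin(sqrt(2)*b)/2


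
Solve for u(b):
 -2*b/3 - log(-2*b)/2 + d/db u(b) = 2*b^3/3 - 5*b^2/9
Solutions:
 u(b) = C1 + b^4/6 - 5*b^3/27 + b^2/3 + b*log(-b)/2 + b*(-1 + log(2))/2


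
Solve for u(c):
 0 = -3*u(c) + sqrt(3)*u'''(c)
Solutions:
 u(c) = C3*exp(3^(1/6)*c) + (C1*sin(3^(2/3)*c/2) + C2*cos(3^(2/3)*c/2))*exp(-3^(1/6)*c/2)


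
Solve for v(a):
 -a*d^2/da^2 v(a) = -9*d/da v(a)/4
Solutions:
 v(a) = C1 + C2*a^(13/4)


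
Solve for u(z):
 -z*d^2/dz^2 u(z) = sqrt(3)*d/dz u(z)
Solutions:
 u(z) = C1 + C2*z^(1 - sqrt(3))


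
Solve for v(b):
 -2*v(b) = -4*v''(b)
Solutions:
 v(b) = C1*exp(-sqrt(2)*b/2) + C2*exp(sqrt(2)*b/2)


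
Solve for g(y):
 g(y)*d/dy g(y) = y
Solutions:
 g(y) = -sqrt(C1 + y^2)
 g(y) = sqrt(C1 + y^2)


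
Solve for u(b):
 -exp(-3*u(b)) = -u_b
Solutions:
 u(b) = log(C1 + 3*b)/3
 u(b) = log((-3^(1/3) - 3^(5/6)*I)*(C1 + b)^(1/3)/2)
 u(b) = log((-3^(1/3) + 3^(5/6)*I)*(C1 + b)^(1/3)/2)


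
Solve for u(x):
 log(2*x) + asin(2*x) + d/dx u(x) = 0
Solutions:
 u(x) = C1 - x*log(x) - x*asin(2*x) - x*log(2) + x - sqrt(1 - 4*x^2)/2


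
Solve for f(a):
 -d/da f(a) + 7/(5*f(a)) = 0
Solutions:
 f(a) = -sqrt(C1 + 70*a)/5
 f(a) = sqrt(C1 + 70*a)/5


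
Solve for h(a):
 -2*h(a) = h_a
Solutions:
 h(a) = C1*exp(-2*a)


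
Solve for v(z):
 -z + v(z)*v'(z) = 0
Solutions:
 v(z) = -sqrt(C1 + z^2)
 v(z) = sqrt(C1 + z^2)


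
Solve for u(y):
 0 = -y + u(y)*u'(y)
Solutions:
 u(y) = -sqrt(C1 + y^2)
 u(y) = sqrt(C1 + y^2)


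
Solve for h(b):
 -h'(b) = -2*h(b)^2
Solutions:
 h(b) = -1/(C1 + 2*b)


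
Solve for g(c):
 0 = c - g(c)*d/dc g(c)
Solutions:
 g(c) = -sqrt(C1 + c^2)
 g(c) = sqrt(C1 + c^2)


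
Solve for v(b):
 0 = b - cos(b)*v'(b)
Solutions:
 v(b) = C1 + Integral(b/cos(b), b)


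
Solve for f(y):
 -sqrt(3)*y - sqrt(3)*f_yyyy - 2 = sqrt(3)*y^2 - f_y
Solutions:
 f(y) = C1 + C4*exp(3^(5/6)*y/3) + sqrt(3)*y^3/3 + sqrt(3)*y^2/2 + 2*y + (C2*sin(3^(1/3)*y/2) + C3*cos(3^(1/3)*y/2))*exp(-3^(5/6)*y/6)


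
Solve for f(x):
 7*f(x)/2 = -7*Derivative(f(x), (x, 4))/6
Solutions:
 f(x) = (C1*sin(sqrt(2)*3^(1/4)*x/2) + C2*cos(sqrt(2)*3^(1/4)*x/2))*exp(-sqrt(2)*3^(1/4)*x/2) + (C3*sin(sqrt(2)*3^(1/4)*x/2) + C4*cos(sqrt(2)*3^(1/4)*x/2))*exp(sqrt(2)*3^(1/4)*x/2)


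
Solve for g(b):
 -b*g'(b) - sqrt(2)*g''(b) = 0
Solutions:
 g(b) = C1 + C2*erf(2^(1/4)*b/2)


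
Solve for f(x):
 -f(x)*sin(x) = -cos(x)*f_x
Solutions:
 f(x) = C1/cos(x)


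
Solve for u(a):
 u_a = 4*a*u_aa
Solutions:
 u(a) = C1 + C2*a^(5/4)


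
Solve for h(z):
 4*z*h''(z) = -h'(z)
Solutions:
 h(z) = C1 + C2*z^(3/4)


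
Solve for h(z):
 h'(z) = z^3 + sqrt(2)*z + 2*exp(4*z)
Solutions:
 h(z) = C1 + z^4/4 + sqrt(2)*z^2/2 + exp(4*z)/2


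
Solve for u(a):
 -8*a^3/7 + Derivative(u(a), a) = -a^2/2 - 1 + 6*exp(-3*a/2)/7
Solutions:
 u(a) = C1 + 2*a^4/7 - a^3/6 - a - 4*exp(-3*a/2)/7


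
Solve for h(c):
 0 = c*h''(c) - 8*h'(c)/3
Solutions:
 h(c) = C1 + C2*c^(11/3)


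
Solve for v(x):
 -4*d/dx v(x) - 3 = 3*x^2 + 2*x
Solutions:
 v(x) = C1 - x^3/4 - x^2/4 - 3*x/4


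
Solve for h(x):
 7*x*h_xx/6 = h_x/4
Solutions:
 h(x) = C1 + C2*x^(17/14)


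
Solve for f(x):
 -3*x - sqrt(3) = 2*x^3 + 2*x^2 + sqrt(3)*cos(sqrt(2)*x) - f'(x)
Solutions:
 f(x) = C1 + x^4/2 + 2*x^3/3 + 3*x^2/2 + sqrt(3)*x + sqrt(6)*sin(sqrt(2)*x)/2


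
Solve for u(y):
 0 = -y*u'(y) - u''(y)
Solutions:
 u(y) = C1 + C2*erf(sqrt(2)*y/2)


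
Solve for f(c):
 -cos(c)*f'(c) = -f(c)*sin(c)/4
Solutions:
 f(c) = C1/cos(c)^(1/4)


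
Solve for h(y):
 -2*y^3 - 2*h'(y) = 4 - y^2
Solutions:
 h(y) = C1 - y^4/4 + y^3/6 - 2*y


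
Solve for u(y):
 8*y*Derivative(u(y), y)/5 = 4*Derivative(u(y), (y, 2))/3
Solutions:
 u(y) = C1 + C2*erfi(sqrt(15)*y/5)


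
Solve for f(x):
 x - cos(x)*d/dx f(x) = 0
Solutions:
 f(x) = C1 + Integral(x/cos(x), x)


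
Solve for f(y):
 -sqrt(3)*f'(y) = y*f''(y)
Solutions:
 f(y) = C1 + C2*y^(1 - sqrt(3))


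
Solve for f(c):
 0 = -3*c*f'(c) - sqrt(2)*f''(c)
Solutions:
 f(c) = C1 + C2*erf(2^(1/4)*sqrt(3)*c/2)


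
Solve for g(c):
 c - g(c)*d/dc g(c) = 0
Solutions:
 g(c) = -sqrt(C1 + c^2)
 g(c) = sqrt(C1 + c^2)


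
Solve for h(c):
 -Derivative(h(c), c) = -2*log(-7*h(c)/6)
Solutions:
 -Integral(1/(log(-_y) - log(6) + log(7)), (_y, h(c)))/2 = C1 - c


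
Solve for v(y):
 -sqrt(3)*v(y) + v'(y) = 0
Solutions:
 v(y) = C1*exp(sqrt(3)*y)


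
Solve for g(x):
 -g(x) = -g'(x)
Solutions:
 g(x) = C1*exp(x)


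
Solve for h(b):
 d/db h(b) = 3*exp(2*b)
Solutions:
 h(b) = C1 + 3*exp(2*b)/2


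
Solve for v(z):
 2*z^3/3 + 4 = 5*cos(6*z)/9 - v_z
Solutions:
 v(z) = C1 - z^4/6 - 4*z + 5*sin(6*z)/54


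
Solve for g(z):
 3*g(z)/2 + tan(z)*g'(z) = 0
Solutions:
 g(z) = C1/sin(z)^(3/2)


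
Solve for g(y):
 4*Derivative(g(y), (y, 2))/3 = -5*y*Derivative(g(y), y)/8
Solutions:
 g(y) = C1 + C2*erf(sqrt(15)*y/8)


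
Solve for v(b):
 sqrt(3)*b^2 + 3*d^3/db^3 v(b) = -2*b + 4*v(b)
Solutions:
 v(b) = C3*exp(6^(2/3)*b/3) + sqrt(3)*b^2/4 + b/2 + (C1*sin(2^(2/3)*3^(1/6)*b/2) + C2*cos(2^(2/3)*3^(1/6)*b/2))*exp(-6^(2/3)*b/6)


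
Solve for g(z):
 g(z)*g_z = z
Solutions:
 g(z) = -sqrt(C1 + z^2)
 g(z) = sqrt(C1 + z^2)


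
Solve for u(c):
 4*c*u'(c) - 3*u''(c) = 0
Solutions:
 u(c) = C1 + C2*erfi(sqrt(6)*c/3)


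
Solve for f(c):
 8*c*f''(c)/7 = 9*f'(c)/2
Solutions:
 f(c) = C1 + C2*c^(79/16)


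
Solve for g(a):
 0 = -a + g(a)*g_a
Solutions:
 g(a) = -sqrt(C1 + a^2)
 g(a) = sqrt(C1 + a^2)


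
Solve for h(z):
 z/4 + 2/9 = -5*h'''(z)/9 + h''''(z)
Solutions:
 h(z) = C1 + C2*z + C3*z^2 + C4*exp(5*z/9) - 3*z^4/160 - 121*z^3/600


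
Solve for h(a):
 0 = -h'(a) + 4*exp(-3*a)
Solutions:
 h(a) = C1 - 4*exp(-3*a)/3


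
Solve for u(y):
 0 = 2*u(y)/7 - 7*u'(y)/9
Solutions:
 u(y) = C1*exp(18*y/49)


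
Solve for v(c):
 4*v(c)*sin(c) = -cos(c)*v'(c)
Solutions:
 v(c) = C1*cos(c)^4


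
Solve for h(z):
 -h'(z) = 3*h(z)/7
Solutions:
 h(z) = C1*exp(-3*z/7)


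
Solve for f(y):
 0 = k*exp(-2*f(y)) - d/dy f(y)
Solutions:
 f(y) = log(-sqrt(C1 + 2*k*y))
 f(y) = log(C1 + 2*k*y)/2


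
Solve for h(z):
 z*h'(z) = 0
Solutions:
 h(z) = C1


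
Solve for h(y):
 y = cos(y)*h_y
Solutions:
 h(y) = C1 + Integral(y/cos(y), y)


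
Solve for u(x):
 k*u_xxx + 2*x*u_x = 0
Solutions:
 u(x) = C1 + Integral(C2*airyai(2^(1/3)*x*(-1/k)^(1/3)) + C3*airybi(2^(1/3)*x*(-1/k)^(1/3)), x)


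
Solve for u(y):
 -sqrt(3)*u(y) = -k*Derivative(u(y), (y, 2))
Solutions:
 u(y) = C1*exp(-3^(1/4)*y*sqrt(1/k)) + C2*exp(3^(1/4)*y*sqrt(1/k))


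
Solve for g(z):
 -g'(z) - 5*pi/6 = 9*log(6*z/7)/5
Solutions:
 g(z) = C1 - 9*z*log(z)/5 - 9*z*log(6)/5 - 5*pi*z/6 + 9*z/5 + 9*z*log(7)/5


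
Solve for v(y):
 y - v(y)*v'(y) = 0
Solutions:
 v(y) = -sqrt(C1 + y^2)
 v(y) = sqrt(C1 + y^2)


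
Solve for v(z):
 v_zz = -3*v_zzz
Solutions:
 v(z) = C1 + C2*z + C3*exp(-z/3)


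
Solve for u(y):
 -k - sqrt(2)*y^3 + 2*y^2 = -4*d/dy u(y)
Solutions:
 u(y) = C1 + k*y/4 + sqrt(2)*y^4/16 - y^3/6


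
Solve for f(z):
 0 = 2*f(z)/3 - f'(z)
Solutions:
 f(z) = C1*exp(2*z/3)


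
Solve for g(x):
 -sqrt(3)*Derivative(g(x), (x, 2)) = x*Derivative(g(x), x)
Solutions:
 g(x) = C1 + C2*erf(sqrt(2)*3^(3/4)*x/6)


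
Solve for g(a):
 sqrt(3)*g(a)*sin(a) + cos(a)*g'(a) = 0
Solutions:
 g(a) = C1*cos(a)^(sqrt(3))


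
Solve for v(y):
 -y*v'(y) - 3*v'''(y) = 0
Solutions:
 v(y) = C1 + Integral(C2*airyai(-3^(2/3)*y/3) + C3*airybi(-3^(2/3)*y/3), y)


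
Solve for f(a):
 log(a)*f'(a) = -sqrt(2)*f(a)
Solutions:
 f(a) = C1*exp(-sqrt(2)*li(a))


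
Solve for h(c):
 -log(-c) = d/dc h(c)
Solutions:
 h(c) = C1 - c*log(-c) + c


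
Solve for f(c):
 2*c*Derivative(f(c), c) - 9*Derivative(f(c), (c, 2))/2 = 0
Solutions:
 f(c) = C1 + C2*erfi(sqrt(2)*c/3)


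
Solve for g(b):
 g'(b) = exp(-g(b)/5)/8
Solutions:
 g(b) = 5*log(C1 + b/40)


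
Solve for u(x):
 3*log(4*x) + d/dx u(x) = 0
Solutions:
 u(x) = C1 - 3*x*log(x) - x*log(64) + 3*x


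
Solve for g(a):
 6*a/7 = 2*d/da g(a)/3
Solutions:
 g(a) = C1 + 9*a^2/14


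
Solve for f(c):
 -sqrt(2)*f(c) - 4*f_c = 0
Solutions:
 f(c) = C1*exp(-sqrt(2)*c/4)


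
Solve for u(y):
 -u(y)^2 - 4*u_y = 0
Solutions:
 u(y) = 4/(C1 + y)


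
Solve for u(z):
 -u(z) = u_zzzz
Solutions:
 u(z) = (C1*sin(sqrt(2)*z/2) + C2*cos(sqrt(2)*z/2))*exp(-sqrt(2)*z/2) + (C3*sin(sqrt(2)*z/2) + C4*cos(sqrt(2)*z/2))*exp(sqrt(2)*z/2)


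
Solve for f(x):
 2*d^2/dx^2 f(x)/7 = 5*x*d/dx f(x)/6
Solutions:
 f(x) = C1 + C2*erfi(sqrt(210)*x/12)


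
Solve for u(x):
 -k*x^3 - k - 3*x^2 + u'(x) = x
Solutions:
 u(x) = C1 + k*x^4/4 + k*x + x^3 + x^2/2


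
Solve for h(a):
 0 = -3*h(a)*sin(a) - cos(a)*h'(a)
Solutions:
 h(a) = C1*cos(a)^3


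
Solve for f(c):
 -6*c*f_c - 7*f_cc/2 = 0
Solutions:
 f(c) = C1 + C2*erf(sqrt(42)*c/7)


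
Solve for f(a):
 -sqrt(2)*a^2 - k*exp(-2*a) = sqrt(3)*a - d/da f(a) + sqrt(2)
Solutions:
 f(a) = C1 + sqrt(2)*a^3/3 + sqrt(3)*a^2/2 + sqrt(2)*a - k*exp(-2*a)/2


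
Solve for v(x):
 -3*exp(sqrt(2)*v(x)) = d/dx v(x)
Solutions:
 v(x) = sqrt(2)*(2*log(1/(C1 + 3*x)) - log(2))/4


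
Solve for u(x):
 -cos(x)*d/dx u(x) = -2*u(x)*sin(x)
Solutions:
 u(x) = C1/cos(x)^2


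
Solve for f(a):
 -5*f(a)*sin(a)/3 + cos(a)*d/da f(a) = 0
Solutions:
 f(a) = C1/cos(a)^(5/3)


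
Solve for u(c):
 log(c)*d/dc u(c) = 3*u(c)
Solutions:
 u(c) = C1*exp(3*li(c))


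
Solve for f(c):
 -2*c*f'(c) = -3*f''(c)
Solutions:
 f(c) = C1 + C2*erfi(sqrt(3)*c/3)


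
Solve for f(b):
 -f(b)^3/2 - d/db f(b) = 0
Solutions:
 f(b) = -sqrt(-1/(C1 - b))
 f(b) = sqrt(-1/(C1 - b))


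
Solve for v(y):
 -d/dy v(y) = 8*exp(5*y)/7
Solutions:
 v(y) = C1 - 8*exp(5*y)/35


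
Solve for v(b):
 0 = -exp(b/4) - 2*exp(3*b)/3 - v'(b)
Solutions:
 v(b) = C1 - 4*exp(b/4) - 2*exp(3*b)/9


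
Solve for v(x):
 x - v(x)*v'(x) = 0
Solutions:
 v(x) = -sqrt(C1 + x^2)
 v(x) = sqrt(C1 + x^2)


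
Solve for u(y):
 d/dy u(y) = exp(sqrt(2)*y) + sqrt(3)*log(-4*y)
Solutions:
 u(y) = C1 + sqrt(3)*y*log(-y) + sqrt(3)*y*(-1 + 2*log(2)) + sqrt(2)*exp(sqrt(2)*y)/2


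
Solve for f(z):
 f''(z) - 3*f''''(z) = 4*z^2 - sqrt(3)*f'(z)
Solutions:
 f(z) = C1 + C2*exp(-2^(1/3)*3^(1/6)*z*(6/(sqrt(717) + 27)^(1/3) + 2^(1/3)*3^(2/3)*(sqrt(717) + 27)^(1/3))/36)*sin(z*(-12^(1/3)*(sqrt(717) + 27)^(1/3) + 2*18^(1/3)/(sqrt(717) + 27)^(1/3))/12) + C3*exp(-2^(1/3)*3^(1/6)*z*(6/(sqrt(717) + 27)^(1/3) + 2^(1/3)*3^(2/3)*(sqrt(717) + 27)^(1/3))/36)*cos(z*(-12^(1/3)*(sqrt(717) + 27)^(1/3) + 2*18^(1/3)/(sqrt(717) + 27)^(1/3))/12) + C4*exp(2^(1/3)*3^(1/6)*z*(6/(sqrt(717) + 27)^(1/3) + 2^(1/3)*3^(2/3)*(sqrt(717) + 27)^(1/3))/18) + 4*sqrt(3)*z^3/9 - 4*z^2/3 + 8*sqrt(3)*z/9


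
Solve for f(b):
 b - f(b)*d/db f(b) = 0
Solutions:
 f(b) = -sqrt(C1 + b^2)
 f(b) = sqrt(C1 + b^2)


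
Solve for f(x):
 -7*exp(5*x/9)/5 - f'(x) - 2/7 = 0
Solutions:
 f(x) = C1 - 2*x/7 - 63*exp(5*x/9)/25


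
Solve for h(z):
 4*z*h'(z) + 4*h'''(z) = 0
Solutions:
 h(z) = C1 + Integral(C2*airyai(-z) + C3*airybi(-z), z)


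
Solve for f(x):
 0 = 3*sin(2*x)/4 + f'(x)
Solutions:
 f(x) = C1 + 3*cos(2*x)/8


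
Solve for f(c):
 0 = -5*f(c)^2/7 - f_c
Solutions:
 f(c) = 7/(C1 + 5*c)


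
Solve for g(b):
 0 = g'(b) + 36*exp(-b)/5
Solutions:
 g(b) = C1 + 36*exp(-b)/5


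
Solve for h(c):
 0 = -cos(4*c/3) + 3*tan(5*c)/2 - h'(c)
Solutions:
 h(c) = C1 - 3*log(cos(5*c))/10 - 3*sin(4*c/3)/4


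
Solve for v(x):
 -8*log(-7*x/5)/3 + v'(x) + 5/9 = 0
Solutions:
 v(x) = C1 + 8*x*log(-x)/3 + x*(-24*log(5) - 29 + 24*log(7))/9


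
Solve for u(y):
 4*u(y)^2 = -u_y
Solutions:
 u(y) = 1/(C1 + 4*y)


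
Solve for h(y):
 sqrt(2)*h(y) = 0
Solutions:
 h(y) = 0


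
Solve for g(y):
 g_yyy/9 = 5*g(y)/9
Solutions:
 g(y) = C3*exp(5^(1/3)*y) + (C1*sin(sqrt(3)*5^(1/3)*y/2) + C2*cos(sqrt(3)*5^(1/3)*y/2))*exp(-5^(1/3)*y/2)


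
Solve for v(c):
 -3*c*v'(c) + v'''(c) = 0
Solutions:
 v(c) = C1 + Integral(C2*airyai(3^(1/3)*c) + C3*airybi(3^(1/3)*c), c)


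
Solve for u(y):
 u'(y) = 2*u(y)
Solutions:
 u(y) = C1*exp(2*y)


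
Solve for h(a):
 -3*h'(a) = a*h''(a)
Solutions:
 h(a) = C1 + C2/a^2


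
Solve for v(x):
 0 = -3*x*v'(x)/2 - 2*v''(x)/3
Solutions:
 v(x) = C1 + C2*erf(3*sqrt(2)*x/4)


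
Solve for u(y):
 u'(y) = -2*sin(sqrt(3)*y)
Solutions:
 u(y) = C1 + 2*sqrt(3)*cos(sqrt(3)*y)/3


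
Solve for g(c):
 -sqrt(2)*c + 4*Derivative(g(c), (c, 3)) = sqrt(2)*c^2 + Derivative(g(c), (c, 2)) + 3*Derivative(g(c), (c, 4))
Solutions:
 g(c) = C1 + C2*c + C3*exp(c/3) + C4*exp(c) - sqrt(2)*c^4/12 - 3*sqrt(2)*c^3/2 - 15*sqrt(2)*c^2


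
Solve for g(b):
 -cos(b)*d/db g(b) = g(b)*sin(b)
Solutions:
 g(b) = C1*cos(b)


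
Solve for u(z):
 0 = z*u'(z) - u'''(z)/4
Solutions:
 u(z) = C1 + Integral(C2*airyai(2^(2/3)*z) + C3*airybi(2^(2/3)*z), z)


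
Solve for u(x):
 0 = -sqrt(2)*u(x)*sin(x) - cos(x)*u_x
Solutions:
 u(x) = C1*cos(x)^(sqrt(2))


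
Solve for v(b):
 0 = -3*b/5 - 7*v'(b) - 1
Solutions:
 v(b) = C1 - 3*b^2/70 - b/7


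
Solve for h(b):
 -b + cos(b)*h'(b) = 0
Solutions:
 h(b) = C1 + Integral(b/cos(b), b)


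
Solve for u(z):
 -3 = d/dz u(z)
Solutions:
 u(z) = C1 - 3*z


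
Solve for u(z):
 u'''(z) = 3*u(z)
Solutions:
 u(z) = C3*exp(3^(1/3)*z) + (C1*sin(3^(5/6)*z/2) + C2*cos(3^(5/6)*z/2))*exp(-3^(1/3)*z/2)


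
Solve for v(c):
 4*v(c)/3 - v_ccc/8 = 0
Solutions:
 v(c) = C3*exp(2*6^(2/3)*c/3) + (C1*sin(2^(2/3)*3^(1/6)*c) + C2*cos(2^(2/3)*3^(1/6)*c))*exp(-6^(2/3)*c/3)


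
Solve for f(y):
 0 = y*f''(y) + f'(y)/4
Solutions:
 f(y) = C1 + C2*y^(3/4)


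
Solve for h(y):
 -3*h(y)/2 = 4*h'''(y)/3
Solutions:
 h(y) = C3*exp(-3^(2/3)*y/2) + (C1*sin(3*3^(1/6)*y/4) + C2*cos(3*3^(1/6)*y/4))*exp(3^(2/3)*y/4)


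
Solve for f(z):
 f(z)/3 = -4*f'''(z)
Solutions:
 f(z) = C3*exp(z*(-18^(1/3) + 3*2^(1/3)*3^(2/3))/24)*sin(2^(1/3)*3^(1/6)*z/4) + C4*exp(z*(-18^(1/3) + 3*2^(1/3)*3^(2/3))/24)*cos(2^(1/3)*3^(1/6)*z/4) + C5*exp(-z*(18^(1/3) + 3*2^(1/3)*3^(2/3))/24) + (C1*sin(2^(1/3)*3^(1/6)*z/4) + C2*cos(2^(1/3)*3^(1/6)*z/4))*exp(18^(1/3)*z/12)


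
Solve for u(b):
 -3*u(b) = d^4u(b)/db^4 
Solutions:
 u(b) = (C1*sin(sqrt(2)*3^(1/4)*b/2) + C2*cos(sqrt(2)*3^(1/4)*b/2))*exp(-sqrt(2)*3^(1/4)*b/2) + (C3*sin(sqrt(2)*3^(1/4)*b/2) + C4*cos(sqrt(2)*3^(1/4)*b/2))*exp(sqrt(2)*3^(1/4)*b/2)


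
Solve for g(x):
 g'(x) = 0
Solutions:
 g(x) = C1


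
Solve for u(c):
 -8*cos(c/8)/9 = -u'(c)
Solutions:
 u(c) = C1 + 64*sin(c/8)/9


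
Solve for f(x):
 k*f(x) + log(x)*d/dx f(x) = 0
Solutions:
 f(x) = C1*exp(-k*li(x))


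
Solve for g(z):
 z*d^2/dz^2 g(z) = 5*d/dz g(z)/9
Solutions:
 g(z) = C1 + C2*z^(14/9)


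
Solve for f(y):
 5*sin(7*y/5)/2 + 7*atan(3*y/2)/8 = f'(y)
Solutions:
 f(y) = C1 + 7*y*atan(3*y/2)/8 - 7*log(9*y^2 + 4)/24 - 25*cos(7*y/5)/14


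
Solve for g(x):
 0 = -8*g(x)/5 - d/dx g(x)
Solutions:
 g(x) = C1*exp(-8*x/5)


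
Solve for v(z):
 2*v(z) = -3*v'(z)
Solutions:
 v(z) = C1*exp(-2*z/3)


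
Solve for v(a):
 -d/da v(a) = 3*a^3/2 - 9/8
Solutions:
 v(a) = C1 - 3*a^4/8 + 9*a/8


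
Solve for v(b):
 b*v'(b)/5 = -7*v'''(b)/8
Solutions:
 v(b) = C1 + Integral(C2*airyai(-2*35^(2/3)*b/35) + C3*airybi(-2*35^(2/3)*b/35), b)


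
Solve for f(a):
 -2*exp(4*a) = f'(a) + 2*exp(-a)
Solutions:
 f(a) = C1 - exp(4*a)/2 + 2*exp(-a)


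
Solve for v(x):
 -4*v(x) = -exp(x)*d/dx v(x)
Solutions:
 v(x) = C1*exp(-4*exp(-x))


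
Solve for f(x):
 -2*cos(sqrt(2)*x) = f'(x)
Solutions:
 f(x) = C1 - sqrt(2)*sin(sqrt(2)*x)


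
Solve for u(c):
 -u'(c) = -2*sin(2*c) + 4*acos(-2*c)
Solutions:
 u(c) = C1 - 4*c*acos(-2*c) - 2*sqrt(1 - 4*c^2) - cos(2*c)


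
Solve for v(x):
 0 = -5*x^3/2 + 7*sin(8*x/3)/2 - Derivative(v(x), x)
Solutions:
 v(x) = C1 - 5*x^4/8 - 21*cos(8*x/3)/16


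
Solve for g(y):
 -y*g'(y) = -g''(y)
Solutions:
 g(y) = C1 + C2*erfi(sqrt(2)*y/2)


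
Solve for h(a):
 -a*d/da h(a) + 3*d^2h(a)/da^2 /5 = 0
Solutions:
 h(a) = C1 + C2*erfi(sqrt(30)*a/6)


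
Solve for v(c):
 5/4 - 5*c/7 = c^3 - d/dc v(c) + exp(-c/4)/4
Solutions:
 v(c) = C1 + c^4/4 + 5*c^2/14 - 5*c/4 - 1/exp(c)^(1/4)


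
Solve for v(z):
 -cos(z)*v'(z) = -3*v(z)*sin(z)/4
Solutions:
 v(z) = C1/cos(z)^(3/4)


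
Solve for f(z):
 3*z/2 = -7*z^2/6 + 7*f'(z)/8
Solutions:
 f(z) = C1 + 4*z^3/9 + 6*z^2/7


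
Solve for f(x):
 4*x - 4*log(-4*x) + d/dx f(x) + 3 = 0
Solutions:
 f(x) = C1 - 2*x^2 + 4*x*log(-x) + x*(-7 + 8*log(2))


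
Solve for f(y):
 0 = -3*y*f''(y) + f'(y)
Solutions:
 f(y) = C1 + C2*y^(4/3)


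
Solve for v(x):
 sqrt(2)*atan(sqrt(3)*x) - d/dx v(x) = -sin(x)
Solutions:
 v(x) = C1 + sqrt(2)*(x*atan(sqrt(3)*x) - sqrt(3)*log(3*x^2 + 1)/6) - cos(x)


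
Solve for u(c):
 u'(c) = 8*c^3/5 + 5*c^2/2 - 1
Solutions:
 u(c) = C1 + 2*c^4/5 + 5*c^3/6 - c


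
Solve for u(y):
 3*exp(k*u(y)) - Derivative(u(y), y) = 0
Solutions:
 u(y) = Piecewise((log(-1/(C1*k + 3*k*y))/k, Ne(k, 0)), (nan, True))
 u(y) = Piecewise((C1 + 3*y, Eq(k, 0)), (nan, True))


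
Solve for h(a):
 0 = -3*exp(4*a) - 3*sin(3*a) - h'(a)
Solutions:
 h(a) = C1 - 3*exp(4*a)/4 + cos(3*a)


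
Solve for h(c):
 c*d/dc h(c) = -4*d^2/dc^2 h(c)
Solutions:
 h(c) = C1 + C2*erf(sqrt(2)*c/4)


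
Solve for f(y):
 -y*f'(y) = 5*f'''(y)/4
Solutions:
 f(y) = C1 + Integral(C2*airyai(-10^(2/3)*y/5) + C3*airybi(-10^(2/3)*y/5), y)


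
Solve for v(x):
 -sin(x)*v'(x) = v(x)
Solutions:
 v(x) = C1*sqrt(cos(x) + 1)/sqrt(cos(x) - 1)


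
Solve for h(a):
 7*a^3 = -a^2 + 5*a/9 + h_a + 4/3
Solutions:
 h(a) = C1 + 7*a^4/4 + a^3/3 - 5*a^2/18 - 4*a/3


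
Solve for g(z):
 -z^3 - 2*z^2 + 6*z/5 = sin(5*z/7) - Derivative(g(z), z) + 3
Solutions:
 g(z) = C1 + z^4/4 + 2*z^3/3 - 3*z^2/5 + 3*z - 7*cos(5*z/7)/5


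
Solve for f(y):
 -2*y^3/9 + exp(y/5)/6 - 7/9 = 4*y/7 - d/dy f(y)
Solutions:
 f(y) = C1 + y^4/18 + 2*y^2/7 + 7*y/9 - 5*exp(y/5)/6


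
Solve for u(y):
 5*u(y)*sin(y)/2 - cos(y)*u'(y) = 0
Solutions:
 u(y) = C1/cos(y)^(5/2)


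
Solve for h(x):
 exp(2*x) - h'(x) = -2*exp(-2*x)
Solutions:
 h(x) = C1 + exp(2*x)/2 - exp(-2*x)


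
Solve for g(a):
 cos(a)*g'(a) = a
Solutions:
 g(a) = C1 + Integral(a/cos(a), a)


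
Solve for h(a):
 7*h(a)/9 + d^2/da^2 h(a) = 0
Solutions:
 h(a) = C1*sin(sqrt(7)*a/3) + C2*cos(sqrt(7)*a/3)


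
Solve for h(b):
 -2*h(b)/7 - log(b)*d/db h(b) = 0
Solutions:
 h(b) = C1*exp(-2*li(b)/7)


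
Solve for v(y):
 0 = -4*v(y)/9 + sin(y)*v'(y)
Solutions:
 v(y) = C1*(cos(y) - 1)^(2/9)/(cos(y) + 1)^(2/9)


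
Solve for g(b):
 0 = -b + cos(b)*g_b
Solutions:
 g(b) = C1 + Integral(b/cos(b), b)


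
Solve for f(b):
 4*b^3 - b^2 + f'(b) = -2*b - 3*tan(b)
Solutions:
 f(b) = C1 - b^4 + b^3/3 - b^2 + 3*log(cos(b))


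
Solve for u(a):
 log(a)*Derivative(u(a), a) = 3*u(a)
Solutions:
 u(a) = C1*exp(3*li(a))


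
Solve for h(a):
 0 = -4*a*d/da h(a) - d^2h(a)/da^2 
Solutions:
 h(a) = C1 + C2*erf(sqrt(2)*a)


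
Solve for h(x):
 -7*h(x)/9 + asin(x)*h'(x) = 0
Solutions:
 h(x) = C1*exp(7*Integral(1/asin(x), x)/9)


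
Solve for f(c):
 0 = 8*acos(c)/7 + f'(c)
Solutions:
 f(c) = C1 - 8*c*acos(c)/7 + 8*sqrt(1 - c^2)/7


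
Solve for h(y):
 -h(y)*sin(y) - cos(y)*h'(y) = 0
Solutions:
 h(y) = C1*cos(y)


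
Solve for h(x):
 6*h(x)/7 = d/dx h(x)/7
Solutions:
 h(x) = C1*exp(6*x)


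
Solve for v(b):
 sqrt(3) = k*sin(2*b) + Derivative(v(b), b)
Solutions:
 v(b) = C1 + sqrt(3)*b + k*cos(2*b)/2


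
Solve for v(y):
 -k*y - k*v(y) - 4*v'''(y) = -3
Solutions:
 v(y) = C1*exp(2^(1/3)*y*(-k)^(1/3)/2) + C2*exp(2^(1/3)*y*(-k)^(1/3)*(-1 + sqrt(3)*I)/4) + C3*exp(-2^(1/3)*y*(-k)^(1/3)*(1 + sqrt(3)*I)/4) - y + 3/k


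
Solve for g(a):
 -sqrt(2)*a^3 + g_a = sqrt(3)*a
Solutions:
 g(a) = C1 + sqrt(2)*a^4/4 + sqrt(3)*a^2/2


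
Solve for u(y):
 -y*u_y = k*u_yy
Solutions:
 u(y) = C1 + C2*sqrt(k)*erf(sqrt(2)*y*sqrt(1/k)/2)


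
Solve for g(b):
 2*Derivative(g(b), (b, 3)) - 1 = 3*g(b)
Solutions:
 g(b) = C3*exp(2^(2/3)*3^(1/3)*b/2) + (C1*sin(2^(2/3)*3^(5/6)*b/4) + C2*cos(2^(2/3)*3^(5/6)*b/4))*exp(-2^(2/3)*3^(1/3)*b/4) - 1/3


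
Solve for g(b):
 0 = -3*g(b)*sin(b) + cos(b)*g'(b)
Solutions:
 g(b) = C1/cos(b)^3


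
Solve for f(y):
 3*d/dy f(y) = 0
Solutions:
 f(y) = C1


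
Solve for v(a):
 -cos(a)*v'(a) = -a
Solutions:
 v(a) = C1 + Integral(a/cos(a), a)


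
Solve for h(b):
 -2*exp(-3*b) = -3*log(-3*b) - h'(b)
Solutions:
 h(b) = C1 - 3*b*log(-b) + 3*b*(1 - log(3)) - 2*exp(-3*b)/3


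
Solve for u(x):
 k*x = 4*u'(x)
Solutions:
 u(x) = C1 + k*x^2/8


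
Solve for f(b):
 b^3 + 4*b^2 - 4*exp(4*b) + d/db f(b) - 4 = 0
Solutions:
 f(b) = C1 - b^4/4 - 4*b^3/3 + 4*b + exp(4*b)


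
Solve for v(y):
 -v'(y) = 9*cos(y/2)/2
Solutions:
 v(y) = C1 - 9*sin(y/2)


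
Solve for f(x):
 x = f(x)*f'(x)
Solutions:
 f(x) = -sqrt(C1 + x^2)
 f(x) = sqrt(C1 + x^2)


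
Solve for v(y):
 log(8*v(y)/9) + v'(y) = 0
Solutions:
 Integral(1/(log(_y) - 2*log(3) + 3*log(2)), (_y, v(y))) = C1 - y


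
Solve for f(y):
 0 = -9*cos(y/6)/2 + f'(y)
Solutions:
 f(y) = C1 + 27*sin(y/6)


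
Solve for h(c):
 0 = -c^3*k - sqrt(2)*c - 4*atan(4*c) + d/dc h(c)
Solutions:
 h(c) = C1 + c^4*k/4 + sqrt(2)*c^2/2 + 4*c*atan(4*c) - log(16*c^2 + 1)/2


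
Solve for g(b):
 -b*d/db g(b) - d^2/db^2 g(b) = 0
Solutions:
 g(b) = C1 + C2*erf(sqrt(2)*b/2)


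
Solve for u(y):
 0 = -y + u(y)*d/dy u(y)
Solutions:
 u(y) = -sqrt(C1 + y^2)
 u(y) = sqrt(C1 + y^2)


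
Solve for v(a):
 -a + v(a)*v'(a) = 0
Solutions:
 v(a) = -sqrt(C1 + a^2)
 v(a) = sqrt(C1 + a^2)


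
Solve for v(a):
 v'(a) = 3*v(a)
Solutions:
 v(a) = C1*exp(3*a)


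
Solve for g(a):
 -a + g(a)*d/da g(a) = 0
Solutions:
 g(a) = -sqrt(C1 + a^2)
 g(a) = sqrt(C1 + a^2)


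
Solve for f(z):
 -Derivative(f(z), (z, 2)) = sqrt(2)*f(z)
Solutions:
 f(z) = C1*sin(2^(1/4)*z) + C2*cos(2^(1/4)*z)


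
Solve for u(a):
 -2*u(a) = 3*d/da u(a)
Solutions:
 u(a) = C1*exp(-2*a/3)


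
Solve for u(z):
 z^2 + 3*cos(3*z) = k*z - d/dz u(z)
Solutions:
 u(z) = C1 + k*z^2/2 - z^3/3 - sin(3*z)


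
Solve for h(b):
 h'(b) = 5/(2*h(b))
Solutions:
 h(b) = -sqrt(C1 + 5*b)
 h(b) = sqrt(C1 + 5*b)


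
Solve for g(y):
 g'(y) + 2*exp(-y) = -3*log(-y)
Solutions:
 g(y) = C1 - 3*y*log(-y) + 3*y + 2*exp(-y)


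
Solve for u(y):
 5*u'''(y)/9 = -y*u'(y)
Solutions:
 u(y) = C1 + Integral(C2*airyai(-15^(2/3)*y/5) + C3*airybi(-15^(2/3)*y/5), y)


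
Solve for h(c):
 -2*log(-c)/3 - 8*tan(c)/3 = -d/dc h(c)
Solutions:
 h(c) = C1 + 2*c*log(-c)/3 - 2*c/3 - 8*log(cos(c))/3


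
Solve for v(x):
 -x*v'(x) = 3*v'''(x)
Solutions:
 v(x) = C1 + Integral(C2*airyai(-3^(2/3)*x/3) + C3*airybi(-3^(2/3)*x/3), x)


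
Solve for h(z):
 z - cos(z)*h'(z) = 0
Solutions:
 h(z) = C1 + Integral(z/cos(z), z)


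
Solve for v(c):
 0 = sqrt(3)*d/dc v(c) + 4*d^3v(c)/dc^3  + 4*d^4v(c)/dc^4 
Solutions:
 v(c) = C1 + C2*exp(c*(-2 + (1 + 27*sqrt(3)/8 + sqrt(-4 + (8 + 27*sqrt(3))^2/16)/2)^(-1/3) + (1 + 27*sqrt(3)/8 + sqrt(-4 + (8 + 27*sqrt(3))^2/16)/2)^(1/3))/6)*sin(sqrt(3)*c*(-(1 + 27*sqrt(3)/8 + sqrt(-4 + (2 + 27*sqrt(3)/4)^2)/2)^(1/3) + (1 + 27*sqrt(3)/8 + sqrt(-4 + (2 + 27*sqrt(3)/4)^2)/2)^(-1/3))/6) + C3*exp(c*(-2 + (1 + 27*sqrt(3)/8 + sqrt(-4 + (8 + 27*sqrt(3))^2/16)/2)^(-1/3) + (1 + 27*sqrt(3)/8 + sqrt(-4 + (8 + 27*sqrt(3))^2/16)/2)^(1/3))/6)*cos(sqrt(3)*c*(-(1 + 27*sqrt(3)/8 + sqrt(-4 + (2 + 27*sqrt(3)/4)^2)/2)^(1/3) + (1 + 27*sqrt(3)/8 + sqrt(-4 + (2 + 27*sqrt(3)/4)^2)/2)^(-1/3))/6) + C4*exp(-c*((1 + 27*sqrt(3)/8 + sqrt(-4 + (8 + 27*sqrt(3))^2/16)/2)^(-1/3) + 1 + (1 + 27*sqrt(3)/8 + sqrt(-4 + (8 + 27*sqrt(3))^2/16)/2)^(1/3))/3)
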